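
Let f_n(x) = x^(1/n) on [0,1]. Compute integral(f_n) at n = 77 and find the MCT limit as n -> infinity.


At n = 77: f_77(x) = x^(1/77).
Step 1: integral(x^(1/77), 0, 1) = [x^(1/77+1) / (1/77+1)] from 0 to 1
     = 1 / (1/77 + 1) = 1 / ((77+1)/77) = 77/(77+1)
     = 77/78 = 0.987179
Step 2: As n -> infinity, f_n(x) = x^(1/n) -> 1 for x in (0,1], and f_n is increasing in n.
By MCT, lim_n integral(f_n) = integral(lim_n f_n) = integral(1, 0, 1) = 1.
Step 3: Verify convergence: 77/78 = 0.987179 -> 1


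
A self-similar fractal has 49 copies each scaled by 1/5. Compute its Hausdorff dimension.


For a self-similar set with N copies scaled by 1/r:
dim_H = log(N)/log(r) = log(49)/log(5)
= 3.89182/1.609438
= 2.418124


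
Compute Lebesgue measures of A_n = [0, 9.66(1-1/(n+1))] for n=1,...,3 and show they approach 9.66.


By continuity of measure from below: if A_n increases to A, then m(A_n) -> m(A).
Here A = [0, 9.66], so m(A) = 9.66
Step 1: a_1 = 9.66*(1 - 1/2) = 4.83, m(A_1) = 4.83
Step 2: a_2 = 9.66*(1 - 1/3) = 6.44, m(A_2) = 6.44
Step 3: a_3 = 9.66*(1 - 1/4) = 7.245, m(A_3) = 7.245
Limit: m(A_n) -> m([0,9.66]) = 9.66


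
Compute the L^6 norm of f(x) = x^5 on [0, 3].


Step 1: ||f||_6 = (integral_0^3 |x^5|^6 dx)^(1/6)
     = (integral_0^3 x^30 dx)^(1/6)
Step 2: integral_0^3 x^30 dx = [x^31/(31)] from 0 to 3 = 3^31/31
     = 617673396283947/31 = 1.992495e+13
Step 3: ||f||_6 = (1.992495e+13)^(1/6) = 164.651693


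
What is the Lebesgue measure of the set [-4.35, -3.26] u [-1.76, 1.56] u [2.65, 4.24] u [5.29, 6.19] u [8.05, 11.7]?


For pairwise disjoint intervals, m(union) = sum of lengths.
= (-3.26 - -4.35) + (1.56 - -1.76) + (4.24 - 2.65) + (6.19 - 5.29) + (11.7 - 8.05)
= 1.09 + 3.32 + 1.59 + 0.9 + 3.65
= 10.55


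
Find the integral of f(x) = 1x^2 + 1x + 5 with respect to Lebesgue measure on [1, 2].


The Lebesgue integral of a Riemann-integrable function agrees with the Riemann integral.
Antiderivative F(x) = (1/3)x^3 + (1/2)x^2 + 5x
F(2) = (1/3)*2^3 + (1/2)*2^2 + 5*2
     = (1/3)*8 + (1/2)*4 + 5*2
     = 2.666667 + 2 + 10
     = 14.666667
F(1) = 5.833333
Integral = F(2) - F(1) = 14.666667 - 5.833333 = 8.833333


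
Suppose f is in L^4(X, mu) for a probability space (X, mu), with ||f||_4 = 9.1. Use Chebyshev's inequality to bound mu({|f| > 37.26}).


Chebyshev/Markov inequality: mu(|f| > eps) <= (||f||_p / eps)^p
Step 1: ||f||_4 / eps = 9.1 / 37.26 = 0.24423
Step 2: Raise to power p = 4:
  (0.24423)^4 = 0.003558
Step 3: Therefore mu(|f| > 37.26) <= 0.003558


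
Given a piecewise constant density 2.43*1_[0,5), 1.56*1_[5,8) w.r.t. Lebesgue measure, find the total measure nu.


Integrate each piece of the Radon-Nikodym derivative:
Step 1: integral_0^5 2.43 dx = 2.43*(5-0) = 2.43*5 = 12.15
Step 2: integral_5^8 1.56 dx = 1.56*(8-5) = 1.56*3 = 4.68
Total: 12.15 + 4.68 = 16.83


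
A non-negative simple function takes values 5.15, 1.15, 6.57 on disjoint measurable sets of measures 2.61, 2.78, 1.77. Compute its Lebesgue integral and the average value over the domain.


Step 1: Integral = sum(value_i * measure_i)
= 5.15*2.61 + 1.15*2.78 + 6.57*1.77
= 13.4415 + 3.197 + 11.6289
= 28.2674
Step 2: Total measure of domain = 2.61 + 2.78 + 1.77 = 7.16
Step 3: Average value = 28.2674 / 7.16 = 3.947961


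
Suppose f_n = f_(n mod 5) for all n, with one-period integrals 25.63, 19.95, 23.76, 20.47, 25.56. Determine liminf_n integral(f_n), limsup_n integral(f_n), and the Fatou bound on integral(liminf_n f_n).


The sequence (integral(f_n)) is periodic with period 5, repeating the values 25.63, 19.95, 23.76, 20.47, 25.56 indefinitely.
Step 1: For a periodic sequence, every tail (a_m, a_(m+1), ...) contains all 5 period values infinitely often.
Step 2: Hence inf of every tail = min of the period values = min(25.63, 19.95, 23.76, 20.47, 25.56) = 19.95.
        liminf_n integral(f_n) = sup over m of (inf of tail from m) = 19.95.
Step 3: Similarly sup of every tail = max of the period values = 25.63.
        limsup_n integral(f_n) = 25.63.
Step 4: Fatou's lemma: integral(liminf_n f_n) <= liminf_n integral(f_n) = 19.95.
        So the integral of the pointwise liminf is at most 19.95.


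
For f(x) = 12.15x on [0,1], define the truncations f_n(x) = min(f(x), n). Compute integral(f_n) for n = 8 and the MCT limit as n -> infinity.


f(x) = 12.15x on [0,1]; f_n(x) = min(12.15x, n). At n = 8:
Step 1: f(x) reaches 8 at x = 8/12.15 = 0.658436
Step 2: integral(f_8) = integral(12.15x, 0, 0.658436) + integral(8, 0.658436, 1)
       = 12.15*0.658436^2/2 + 8*(1 - 0.658436)
       = 2.633745 + 2.73251
       = 5.366255
Step 3: As n -> infinity, f_n increases to f, so by MCT integral(f_n) -> integral(f) = 12.15/2 = 6.075.
Convergence: integral(f_8) = 5.366255 -> 6.075 as n -> infinity


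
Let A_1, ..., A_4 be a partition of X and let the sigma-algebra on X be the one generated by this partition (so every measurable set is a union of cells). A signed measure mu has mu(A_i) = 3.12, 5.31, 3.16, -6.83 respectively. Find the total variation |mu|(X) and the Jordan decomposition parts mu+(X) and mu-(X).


Step 1: Every measurable set is a union of atoms (the cells / points), so a Hahn decomposition is
  obtained by grouping atoms by sign: P = union of atoms with mu > 0, N = union of the remaining atoms.
  Atoms in P (indices): 1, 2, 3;  atoms in N (indices): 4
  Positive values: 3.12, 5.31, 3.16
  Negative values: -6.83
Step 2: mu+(X) = mu(P) = sum of positive atom values = 11.59
Step 3: mu-(X) = -mu(N) = sum of |negative atom values| = 6.83
Step 4: |mu|(X) = mu+(X) + mu-(X) = 11.59 + 6.83 = 18.42


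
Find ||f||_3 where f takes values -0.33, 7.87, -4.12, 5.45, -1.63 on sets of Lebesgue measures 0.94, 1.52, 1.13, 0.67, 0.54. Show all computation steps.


Step 1: Compute |f_i|^3 for each value:
  |-0.33|^3 = 0.035937
  |7.87|^3 = 487.443403
  |-4.12|^3 = 69.934528
  |5.45|^3 = 161.878625
  |-1.63|^3 = 4.330747
Step 2: Multiply by measures and sum:
  0.035937 * 0.94 = 0.033781
  487.443403 * 1.52 = 740.913973
  69.934528 * 1.13 = 79.026017
  161.878625 * 0.67 = 108.458679
  4.330747 * 0.54 = 2.338603
Sum = 0.033781 + 740.913973 + 79.026017 + 108.458679 + 2.338603 = 930.771052
Step 3: Take the p-th root:
||f||_3 = (930.771052)^(1/3) = 9.763697


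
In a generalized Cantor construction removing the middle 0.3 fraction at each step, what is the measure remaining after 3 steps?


Step 1: At each step, fraction remaining = 1 - 0.3 = 0.7
Step 2: After 3 steps, measure = (0.7)^3
Step 3: Computing the power step by step:
  After step 1: 0.7
  After step 2: 0.49
  After step 3: 0.343
Result = 0.343


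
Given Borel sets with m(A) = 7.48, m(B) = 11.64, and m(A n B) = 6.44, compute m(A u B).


By inclusion-exclusion: m(A u B) = m(A) + m(B) - m(A n B)
= 7.48 + 11.64 - 6.44
= 12.68


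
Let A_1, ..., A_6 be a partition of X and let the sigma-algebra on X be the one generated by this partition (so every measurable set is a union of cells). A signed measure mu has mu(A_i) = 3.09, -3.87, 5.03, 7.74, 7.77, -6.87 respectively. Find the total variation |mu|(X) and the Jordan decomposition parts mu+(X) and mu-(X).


Step 1: Every measurable set is a union of atoms (the cells / points), so a Hahn decomposition is
  obtained by grouping atoms by sign: P = union of atoms with mu > 0, N = union of the remaining atoms.
  Atoms in P (indices): 1, 3, 4, 5;  atoms in N (indices): 2, 6
  Positive values: 3.09, 5.03, 7.74, 7.77
  Negative values: -3.87, -6.87
Step 2: mu+(X) = mu(P) = sum of positive atom values = 23.63
Step 3: mu-(X) = -mu(N) = sum of |negative atom values| = 10.74
Step 4: |mu|(X) = mu+(X) + mu-(X) = 23.63 + 10.74 = 34.37


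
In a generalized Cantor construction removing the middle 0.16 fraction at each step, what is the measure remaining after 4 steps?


Step 1: At each step, fraction remaining = 1 - 0.16 = 0.84
Step 2: After 4 steps, measure = (0.84)^4
Step 3: Computing the power step by step:
  After step 1: 0.84
  After step 2: 0.7056
  After step 3: 0.592704
  After step 4: 0.497871
Result = 0.497871


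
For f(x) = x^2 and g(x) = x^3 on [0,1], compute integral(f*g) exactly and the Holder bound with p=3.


Step 1: Exact integral of f*g = integral(x^5, 0, 1) = 1/6
     = 0.166667
Step 2: Holder bound with p=3, q=1.5:
  ||f||_p = (integral x^6 dx)^(1/3) = (1/7)^(1/3) = 0.522758
  ||g||_q = (integral x^4.5 dx)^(1/1.5) = (1/5.5)^(1/1.5) = 0.320941
Step 3: Holder bound = ||f||_p * ||g||_q = 0.522758 * 0.320941 = 0.167774
Verification: 0.166667 <= 0.167774 (Holder holds)


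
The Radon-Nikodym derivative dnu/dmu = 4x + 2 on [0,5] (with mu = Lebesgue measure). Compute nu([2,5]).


nu(A) = integral_A (dnu/dmu) dmu = integral_2^5 (4x + 2) dx
Step 1: Antiderivative F(x) = (4/2)x^2 + 2x
Step 2: F(5) = (4/2)*5^2 + 2*5 = 50 + 10 = 60
Step 3: F(2) = (4/2)*2^2 + 2*2 = 8 + 4 = 12
Step 4: nu([2,5]) = F(5) - F(2) = 60 - 12 = 48


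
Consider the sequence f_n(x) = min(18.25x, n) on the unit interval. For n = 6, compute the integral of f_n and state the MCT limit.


f(x) = 18.25x on [0,1]; f_n(x) = min(18.25x, n). At n = 6:
Step 1: f(x) reaches 6 at x = 6/18.25 = 0.328767
Step 2: integral(f_6) = integral(18.25x, 0, 0.328767) + integral(6, 0.328767, 1)
       = 18.25*0.328767^2/2 + 6*(1 - 0.328767)
       = 0.986301 + 4.027397
       = 5.013699
Step 3: As n -> infinity, f_n increases to f, so by MCT integral(f_n) -> integral(f) = 18.25/2 = 9.125.
Convergence: integral(f_6) = 5.013699 -> 9.125 as n -> infinity


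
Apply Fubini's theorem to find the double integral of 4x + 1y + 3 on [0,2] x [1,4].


By Fubini, integrate in x first, then y.
Step 1: Fix y, integrate over x in [0,2]:
  integral(4x + 1y + 3, x=0..2)
  = 4*(2^2 - 0^2)/2 + (1y + 3)*(2 - 0)
  = 8 + (1y + 3)*2
  = 8 + 2y + 6
  = 14 + 2y
Step 2: Integrate over y in [1,4]:
  integral(14 + 2y, y=1..4)
  = 14*3 + 2*(4^2 - 1^2)/2
  = 42 + 15
  = 57


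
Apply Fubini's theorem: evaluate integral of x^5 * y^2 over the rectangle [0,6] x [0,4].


By Fubini's theorem, the double integral factors as a product of single integrals:
Step 1: integral_0^6 x^5 dx = [x^6/6] from 0 to 6
     = 6^6/6 = 7776
Step 2: integral_0^4 y^2 dy = [y^3/3] from 0 to 4
     = 4^3/3 = 21.333333
Step 3: Double integral = 7776 * 21.333333 = 165888


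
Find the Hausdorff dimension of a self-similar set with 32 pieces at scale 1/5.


For a self-similar set with N copies scaled by 1/r:
dim_H = log(N)/log(r) = log(32)/log(5)
= 3.465736/1.609438
= 2.153383


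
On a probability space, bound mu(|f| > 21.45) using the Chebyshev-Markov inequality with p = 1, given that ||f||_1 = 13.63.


Chebyshev/Markov inequality: mu(|f| > eps) <= (||f||_p / eps)^p
Step 1: ||f||_1 / eps = 13.63 / 21.45 = 0.635431
Step 2: Raise to power p = 1:
  (0.635431)^1 = 0.635431
Step 3: Therefore mu(|f| > 21.45) <= 0.635431


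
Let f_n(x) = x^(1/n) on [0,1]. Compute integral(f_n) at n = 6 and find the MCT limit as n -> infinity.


At n = 6: f_6(x) = x^(1/6).
Step 1: integral(x^(1/6), 0, 1) = [x^(1/6+1) / (1/6+1)] from 0 to 1
     = 1 / (1/6 + 1) = 1 / ((6+1)/6) = 6/(6+1)
     = 6/7 = 0.857143
Step 2: As n -> infinity, f_n(x) = x^(1/n) -> 1 for x in (0,1], and f_n is increasing in n.
By MCT, lim_n integral(f_n) = integral(lim_n f_n) = integral(1, 0, 1) = 1.
Step 3: Verify convergence: 6/7 = 0.857143 -> 1


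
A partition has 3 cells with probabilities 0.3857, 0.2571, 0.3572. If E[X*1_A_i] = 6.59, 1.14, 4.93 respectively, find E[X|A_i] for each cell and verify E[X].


For each cell A_i: E[X|A_i] = E[X*1_A_i] / P(A_i)
Step 1: E[X|A_1] = 6.59 / 0.3857 = 17.085818
Step 2: E[X|A_2] = 1.14 / 0.2571 = 4.434072
Step 3: E[X|A_3] = 4.93 / 0.3572 = 13.801792
Verification: E[X] = sum E[X*1_A_i] = 6.59 + 1.14 + 4.93 = 12.66


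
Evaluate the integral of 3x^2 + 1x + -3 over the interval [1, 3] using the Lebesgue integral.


The Lebesgue integral of a Riemann-integrable function agrees with the Riemann integral.
Antiderivative F(x) = (3/3)x^3 + (1/2)x^2 + -3x
F(3) = (3/3)*3^3 + (1/2)*3^2 + -3*3
     = (3/3)*27 + (1/2)*9 + -3*3
     = 27 + 4.5 + -9
     = 22.5
F(1) = -1.5
Integral = F(3) - F(1) = 22.5 - -1.5 = 24


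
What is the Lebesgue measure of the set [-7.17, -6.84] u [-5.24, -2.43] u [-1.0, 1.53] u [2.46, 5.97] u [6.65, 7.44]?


For pairwise disjoint intervals, m(union) = sum of lengths.
= (-6.84 - -7.17) + (-2.43 - -5.24) + (1.53 - -1.0) + (5.97 - 2.46) + (7.44 - 6.65)
= 0.33 + 2.81 + 2.53 + 3.51 + 0.79
= 9.97


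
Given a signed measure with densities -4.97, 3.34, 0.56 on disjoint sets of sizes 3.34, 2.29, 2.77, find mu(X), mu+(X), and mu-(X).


Step 1: Compute signed measure on each set:
  Set 1: -4.97 * 3.34 = -16.5998
  Set 2: 3.34 * 2.29 = 7.6486
  Set 3: 0.56 * 2.77 = 1.5512
Step 2: Total signed measure = (-16.5998) + (7.6486) + (1.5512)
     = -7.4
Step 3: Positive part mu+(X) = sum of positive contributions = 9.1998
Step 4: Negative part mu-(X) = |sum of negative contributions| = 16.5998


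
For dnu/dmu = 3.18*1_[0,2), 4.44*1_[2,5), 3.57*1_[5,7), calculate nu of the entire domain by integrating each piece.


Integrate each piece of the Radon-Nikodym derivative:
Step 1: integral_0^2 3.18 dx = 3.18*(2-0) = 3.18*2 = 6.36
Step 2: integral_2^5 4.44 dx = 4.44*(5-2) = 4.44*3 = 13.32
Step 3: integral_5^7 3.57 dx = 3.57*(7-5) = 3.57*2 = 7.14
Total: 6.36 + 13.32 + 7.14 = 26.82


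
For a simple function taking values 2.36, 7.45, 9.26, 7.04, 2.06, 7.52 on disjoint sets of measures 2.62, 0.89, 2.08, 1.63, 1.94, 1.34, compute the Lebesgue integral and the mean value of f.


Step 1: Integral = sum(value_i * measure_i)
= 2.36*2.62 + 7.45*0.89 + 9.26*2.08 + 7.04*1.63 + 2.06*1.94 + 7.52*1.34
= 6.1832 + 6.6305 + 19.2608 + 11.4752 + 3.9964 + 10.0768
= 57.6229
Step 2: Total measure of domain = 2.62 + 0.89 + 2.08 + 1.63 + 1.94 + 1.34 = 10.5
Step 3: Average value = 57.6229 / 10.5 = 5.487895


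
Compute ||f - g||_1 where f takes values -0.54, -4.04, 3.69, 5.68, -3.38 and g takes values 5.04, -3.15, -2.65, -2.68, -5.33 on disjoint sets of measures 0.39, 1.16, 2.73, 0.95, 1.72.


Step 1: Compute differences f_i - g_i:
  -0.54 - 5.04 = -5.58
  -4.04 - -3.15 = -0.89
  3.69 - -2.65 = 6.34
  5.68 - -2.68 = 8.36
  -3.38 - -5.33 = 1.95
Step 2: Compute |diff|^1 * measure for each set:
  |-5.58|^1 * 0.39 = 5.58 * 0.39 = 2.1762
  |-0.89|^1 * 1.16 = 0.89 * 1.16 = 1.0324
  |6.34|^1 * 2.73 = 6.34 * 2.73 = 17.3082
  |8.36|^1 * 0.95 = 8.36 * 0.95 = 7.942
  |1.95|^1 * 1.72 = 1.95 * 1.72 = 3.354
Step 3: Sum = 31.8128
Step 4: ||f-g||_1 = (31.8128)^(1/1) = 31.8128


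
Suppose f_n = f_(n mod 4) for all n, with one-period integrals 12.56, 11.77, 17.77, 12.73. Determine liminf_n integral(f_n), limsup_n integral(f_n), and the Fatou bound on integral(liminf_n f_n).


The sequence (integral(f_n)) is periodic with period 4, repeating the values 12.56, 11.77, 17.77, 12.73 indefinitely.
Step 1: For a periodic sequence, every tail (a_m, a_(m+1), ...) contains all 4 period values infinitely often.
Step 2: Hence inf of every tail = min of the period values = min(12.56, 11.77, 17.77, 12.73) = 11.77.
        liminf_n integral(f_n) = sup over m of (inf of tail from m) = 11.77.
Step 3: Similarly sup of every tail = max of the period values = 17.77.
        limsup_n integral(f_n) = 17.77.
Step 4: Fatou's lemma: integral(liminf_n f_n) <= liminf_n integral(f_n) = 11.77.
        So the integral of the pointwise liminf is at most 11.77.


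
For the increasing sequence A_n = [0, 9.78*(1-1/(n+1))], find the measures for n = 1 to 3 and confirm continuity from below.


By continuity of measure from below: if A_n increases to A, then m(A_n) -> m(A).
Here A = [0, 9.78], so m(A) = 9.78
Step 1: a_1 = 9.78*(1 - 1/2) = 4.89, m(A_1) = 4.89
Step 2: a_2 = 9.78*(1 - 1/3) = 6.52, m(A_2) = 6.52
Step 3: a_3 = 9.78*(1 - 1/4) = 7.335, m(A_3) = 7.335
Limit: m(A_n) -> m([0,9.78]) = 9.78


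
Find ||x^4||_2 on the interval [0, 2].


Step 1: ||f||_2 = (integral_0^2 |x^4|^2 dx)^(1/2)
     = (integral_0^2 x^8 dx)^(1/2)
Step 2: integral_0^2 x^8 dx = [x^9/(9)] from 0 to 2 = 2^9/9
     = 512/9 = 56.888889
Step 3: ||f||_2 = (56.888889)^(1/2) = 7.542472


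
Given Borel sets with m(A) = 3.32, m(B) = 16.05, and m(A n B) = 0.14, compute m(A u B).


By inclusion-exclusion: m(A u B) = m(A) + m(B) - m(A n B)
= 3.32 + 16.05 - 0.14
= 19.23


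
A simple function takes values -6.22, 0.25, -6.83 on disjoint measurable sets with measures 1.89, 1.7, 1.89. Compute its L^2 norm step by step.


Step 1: Compute |f_i|^2 for each value:
  |-6.22|^2 = 38.6884
  |0.25|^2 = 0.0625
  |-6.83|^2 = 46.6489
Step 2: Multiply by measures and sum:
  38.6884 * 1.89 = 73.121076
  0.0625 * 1.7 = 0.10625
  46.6489 * 1.89 = 88.166421
Sum = 73.121076 + 0.10625 + 88.166421 = 161.393747
Step 3: Take the p-th root:
||f||_2 = (161.393747)^(1/2) = 12.704084


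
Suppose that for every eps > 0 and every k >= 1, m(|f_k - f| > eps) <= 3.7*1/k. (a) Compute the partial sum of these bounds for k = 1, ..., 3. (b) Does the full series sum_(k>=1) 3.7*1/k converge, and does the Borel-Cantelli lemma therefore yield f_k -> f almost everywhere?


Step 1: List the terms 3.7*1/k for k = 1 to 3:
  k=1: 3.7
  k=2: 1.85
  k=3: 1.233333
Step 2: Partial sum = 3.7 + 1.85 + 1.233333
     = 6.783333
Step 3: The full series sum_(k>=1) 3.7*1/k diverges (harmonic series, p = 1; a nonzero constant multiple of a divergent series diverges).
Step 4: The (first) Borel-Cantelli lemma requires a summable sequence of measures, so it does not apply here;
        from this bound alone no conclusion about a.e. convergence can be drawn (convergence in measure still
        gives an a.e.-convergent subsequence, but not a.e. convergence of the whole sequence).
Conclusion: series diverges; Borel-Cantelli is inconclusive about a.e. convergence of f_k.


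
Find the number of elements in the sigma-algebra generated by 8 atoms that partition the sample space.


Each element of the sigma-algebra is a union of some subset of the 8 atoms.
The number of such subsets is 2^8 = 256.


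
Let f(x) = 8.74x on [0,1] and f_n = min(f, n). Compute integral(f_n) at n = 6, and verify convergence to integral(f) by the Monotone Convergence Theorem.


f(x) = 8.74x on [0,1]; f_n(x) = min(8.74x, n). At n = 6:
Step 1: f(x) reaches 6 at x = 6/8.74 = 0.686499
Step 2: integral(f_6) = integral(8.74x, 0, 0.686499) + integral(6, 0.686499, 1)
       = 8.74*0.686499^2/2 + 6*(1 - 0.686499)
       = 2.059497 + 1.881007
       = 3.940503
Step 3: As n -> infinity, f_n increases to f, so by MCT integral(f_n) -> integral(f) = 8.74/2 = 4.37.
Convergence: integral(f_6) = 3.940503 -> 4.37 as n -> infinity


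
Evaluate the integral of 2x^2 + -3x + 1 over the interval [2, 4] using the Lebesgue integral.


The Lebesgue integral of a Riemann-integrable function agrees with the Riemann integral.
Antiderivative F(x) = (2/3)x^3 + (-3/2)x^2 + 1x
F(4) = (2/3)*4^3 + (-3/2)*4^2 + 1*4
     = (2/3)*64 + (-3/2)*16 + 1*4
     = 42.666667 + -24 + 4
     = 22.666667
F(2) = 1.333333
Integral = F(4) - F(2) = 22.666667 - 1.333333 = 21.333333


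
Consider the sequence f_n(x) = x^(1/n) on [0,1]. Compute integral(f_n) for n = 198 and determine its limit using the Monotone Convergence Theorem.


At n = 198: f_198(x) = x^(1/198).
Step 1: integral(x^(1/198), 0, 1) = [x^(1/198+1) / (1/198+1)] from 0 to 1
     = 1 / (1/198 + 1) = 1 / ((198+1)/198) = 198/(198+1)
     = 198/199 = 0.994975
Step 2: As n -> infinity, f_n(x) = x^(1/n) -> 1 for x in (0,1], and f_n is increasing in n.
By MCT, lim_n integral(f_n) = integral(lim_n f_n) = integral(1, 0, 1) = 1.
Step 3: Verify convergence: 198/199 = 0.994975 -> 1


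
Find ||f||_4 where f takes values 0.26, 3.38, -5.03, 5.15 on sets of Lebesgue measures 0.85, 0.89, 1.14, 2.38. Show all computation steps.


Step 1: Compute |f_i|^4 for each value:
  |0.26|^4 = 0.00457
  |3.38|^4 = 130.516915
  |-5.03|^4 = 640.135541
  |5.15|^4 = 703.443006
Step 2: Multiply by measures and sum:
  0.00457 * 0.85 = 0.003884
  130.516915 * 0.89 = 116.160055
  640.135541 * 1.14 = 729.754517
  703.443006 * 2.38 = 1674.194355
Sum = 0.003884 + 116.160055 + 729.754517 + 1674.194355 = 2520.11281
Step 3: Take the p-th root:
||f||_4 = (2520.11281)^(1/4) = 7.085247


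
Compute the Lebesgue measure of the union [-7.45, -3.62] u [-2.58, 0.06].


For pairwise disjoint intervals, m(union) = sum of lengths.
= (-3.62 - -7.45) + (0.06 - -2.58)
= 3.83 + 2.64
= 6.47


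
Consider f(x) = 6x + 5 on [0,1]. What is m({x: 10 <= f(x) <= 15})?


f^(-1)([10, 15]) = {x : 10 <= 6x + 5 <= 15}
Solving: (10 - 5)/6 <= x <= (15 - 5)/6
= [0.833333, 1.666667]
Intersecting with [0,1]: [0.833333, 1]
Measure = 1 - 0.833333 = 0.166667


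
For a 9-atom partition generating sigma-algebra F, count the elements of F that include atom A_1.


Each element of F is a union of some subset S of the 9 atoms.
The element contains A_1 iff A_1 is in S.
So we count subsets S of {A_1,...,A_9} with A_1 in S: choose freely among the other 8 atoms.
Count = 2^(9-1) = 2^8 = 256.


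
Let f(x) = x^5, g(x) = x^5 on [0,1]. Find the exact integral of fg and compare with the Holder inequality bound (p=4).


Step 1: Exact integral of f*g = integral(x^10, 0, 1) = 1/11
     = 0.090909
Step 2: Holder bound with p=4, q=1.333333:
  ||f||_p = (integral x^20 dx)^(1/4) = (1/21)^(1/4) = 0.467138
  ||g||_q = (integral x^6.666667 dx)^(1/1.333333) = (1/7.666667)^(1/1.333333) = 0.217043
Step 3: Holder bound = ||f||_p * ||g||_q = 0.467138 * 0.217043 = 0.101389
Verification: 0.090909 <= 0.101389 (Holder holds)


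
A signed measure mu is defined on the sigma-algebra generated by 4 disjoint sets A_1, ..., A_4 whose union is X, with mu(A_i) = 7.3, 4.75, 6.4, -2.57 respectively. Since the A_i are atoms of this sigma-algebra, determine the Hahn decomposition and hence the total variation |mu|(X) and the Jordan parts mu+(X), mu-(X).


Step 1: Every measurable set is a union of atoms (the cells / points), so a Hahn decomposition is
  obtained by grouping atoms by sign: P = union of atoms with mu > 0, N = union of the remaining atoms.
  Atoms in P (indices): 1, 2, 3;  atoms in N (indices): 4
  Positive values: 7.3, 4.75, 6.4
  Negative values: -2.57
Step 2: mu+(X) = mu(P) = sum of positive atom values = 18.45
Step 3: mu-(X) = -mu(N) = sum of |negative atom values| = 2.57
Step 4: |mu|(X) = mu+(X) + mu-(X) = 18.45 + 2.57 = 21.02


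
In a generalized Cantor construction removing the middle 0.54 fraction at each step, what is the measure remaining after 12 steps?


Step 1: At each step, fraction remaining = 1 - 0.54 = 0.46
Step 2: After 12 steps, measure = (0.46)^12
Result = 8.976230e-05


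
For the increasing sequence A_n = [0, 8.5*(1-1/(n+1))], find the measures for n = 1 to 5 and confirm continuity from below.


By continuity of measure from below: if A_n increases to A, then m(A_n) -> m(A).
Here A = [0, 8.5], so m(A) = 8.5
Step 1: a_1 = 8.5*(1 - 1/2) = 4.25, m(A_1) = 4.25
Step 2: a_2 = 8.5*(1 - 1/3) = 5.6667, m(A_2) = 5.6667
Step 3: a_3 = 8.5*(1 - 1/4) = 6.375, m(A_3) = 6.375
Step 4: a_4 = 8.5*(1 - 1/5) = 6.8, m(A_4) = 6.8
Step 5: a_5 = 8.5*(1 - 1/6) = 7.0833, m(A_5) = 7.0833
Limit: m(A_n) -> m([0,8.5]) = 8.5


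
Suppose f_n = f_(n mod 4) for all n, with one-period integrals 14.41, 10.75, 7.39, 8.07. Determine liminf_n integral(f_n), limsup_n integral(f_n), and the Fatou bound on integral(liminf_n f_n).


The sequence (integral(f_n)) is periodic with period 4, repeating the values 14.41, 10.75, 7.39, 8.07 indefinitely.
Step 1: For a periodic sequence, every tail (a_m, a_(m+1), ...) contains all 4 period values infinitely often.
Step 2: Hence inf of every tail = min of the period values = min(14.41, 10.75, 7.39, 8.07) = 7.39.
        liminf_n integral(f_n) = sup over m of (inf of tail from m) = 7.39.
Step 3: Similarly sup of every tail = max of the period values = 14.41.
        limsup_n integral(f_n) = 14.41.
Step 4: Fatou's lemma: integral(liminf_n f_n) <= liminf_n integral(f_n) = 7.39.
        So the integral of the pointwise liminf is at most 7.39.


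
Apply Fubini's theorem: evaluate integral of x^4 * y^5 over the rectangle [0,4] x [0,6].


By Fubini's theorem, the double integral factors as a product of single integrals:
Step 1: integral_0^4 x^4 dx = [x^5/5] from 0 to 4
     = 4^5/5 = 204.8
Step 2: integral_0^6 y^5 dy = [y^6/6] from 0 to 6
     = 6^6/6 = 7776
Step 3: Double integral = 204.8 * 7776 = 1.592525e+06


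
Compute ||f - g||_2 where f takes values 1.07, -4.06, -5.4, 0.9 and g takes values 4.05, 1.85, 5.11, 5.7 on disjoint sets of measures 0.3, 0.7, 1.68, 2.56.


Step 1: Compute differences f_i - g_i:
  1.07 - 4.05 = -2.98
  -4.06 - 1.85 = -5.91
  -5.4 - 5.11 = -10.51
  0.9 - 5.7 = -4.8
Step 2: Compute |diff|^2 * measure for each set:
  |-2.98|^2 * 0.3 = 8.8804 * 0.3 = 2.66412
  |-5.91|^2 * 0.7 = 34.9281 * 0.7 = 24.44967
  |-10.51|^2 * 1.68 = 110.4601 * 1.68 = 185.572968
  |-4.8|^2 * 2.56 = 23.04 * 2.56 = 58.9824
Step 3: Sum = 271.669158
Step 4: ||f-g||_2 = (271.669158)^(1/2) = 16.482389


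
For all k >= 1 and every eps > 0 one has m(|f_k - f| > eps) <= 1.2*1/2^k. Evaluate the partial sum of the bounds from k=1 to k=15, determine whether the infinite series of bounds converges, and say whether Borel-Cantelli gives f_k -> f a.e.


Step 1: List the terms 1.2*1/2^k for k = 1 to 15:
  k=1: 0.6
  k=2: 0.3
  k=3: 0.15
  k=4: 0.075
  k=5: 0.0375
  k=6: 0.01875
  k=7: 0.009375
  k=8: 0.004687
  k=9: 0.002344
  k=10: 0.001172
  k=11: 5.859375e-04
  k=12: 2.929687e-04
  k=13: 1.464844e-04
  k=14: 7.324219e-05
  k=15: 3.662109e-05
Step 2: Partial sum = 0.6 + 0.3 + 0.15 + 0.075 + 0.0375 + 0.01875 + 0.009375 + 0.004687 + 0.002344 + 0.001172 + 5.859375e-04 + 2.929687e-04 + 1.464844e-04 + 7.324219e-05 + 3.662109e-05
     = 1.199963
Step 3: The full series sum_(k>=1) 1.2*1/2^k converges (geometric series with ratio 1/2 < 1; a constant multiple of a convergent series converges).
Step 4: Fix eps > 0. Since sum_k m(|f_k - f| > eps) < infinity, the Borel-Cantelli lemma gives
        m(limsup_k {|f_k - f| > eps}) = 0, i.e. for a.e. x, |f_k(x) - f(x)| <= eps for all large k.
        Applying this with eps = 1/j for j = 1, 2, ... and intersecting the countably many full-measure sets,
        for a.e. x we get limsup_k |f_k(x) - f(x)| <= 1/j for every j, hence f_k -> f almost everywhere.
Conclusion: series converges; Borel-Cantelli yields f_k -> f a.e.


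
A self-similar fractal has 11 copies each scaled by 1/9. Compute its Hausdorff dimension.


For a self-similar set with N copies scaled by 1/r:
dim_H = log(N)/log(r) = log(11)/log(9)
= 2.397895/2.197225
= 1.091329


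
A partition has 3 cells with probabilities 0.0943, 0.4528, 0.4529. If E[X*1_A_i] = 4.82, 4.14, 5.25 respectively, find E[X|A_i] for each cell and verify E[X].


For each cell A_i: E[X|A_i] = E[X*1_A_i] / P(A_i)
Step 1: E[X|A_1] = 4.82 / 0.0943 = 51.113468
Step 2: E[X|A_2] = 4.14 / 0.4528 = 9.14311
Step 3: E[X|A_3] = 5.25 / 0.4529 = 11.591963
Verification: E[X] = sum E[X*1_A_i] = 4.82 + 4.14 + 5.25 = 14.21


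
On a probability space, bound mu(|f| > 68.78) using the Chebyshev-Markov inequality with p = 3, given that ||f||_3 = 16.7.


Chebyshev/Markov inequality: mu(|f| > eps) <= (||f||_p / eps)^p
Step 1: ||f||_3 / eps = 16.7 / 68.78 = 0.242803
Step 2: Raise to power p = 3:
  (0.242803)^3 = 0.014314
Step 3: Therefore mu(|f| > 68.78) <= 0.014314


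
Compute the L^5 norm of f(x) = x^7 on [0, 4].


Step 1: ||f||_5 = (integral_0^4 |x^7|^5 dx)^(1/5)
     = (integral_0^4 x^35 dx)^(1/5)
Step 2: integral_0^4 x^35 dx = [x^36/(36)] from 0 to 4 = 4^36/36
     = 4722366482869645213696/36 = 1.311768e+20
Step 3: ||f||_5 = (1.311768e+20)^(1/5) = 10557.751541


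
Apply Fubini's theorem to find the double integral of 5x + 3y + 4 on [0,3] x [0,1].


By Fubini, integrate in x first, then y.
Step 1: Fix y, integrate over x in [0,3]:
  integral(5x + 3y + 4, x=0..3)
  = 5*(3^2 - 0^2)/2 + (3y + 4)*(3 - 0)
  = 22.5 + (3y + 4)*3
  = 22.5 + 9y + 12
  = 34.5 + 9y
Step 2: Integrate over y in [0,1]:
  integral(34.5 + 9y, y=0..1)
  = 34.5*1 + 9*(1^2 - 0^2)/2
  = 34.5 + 4.5
  = 39


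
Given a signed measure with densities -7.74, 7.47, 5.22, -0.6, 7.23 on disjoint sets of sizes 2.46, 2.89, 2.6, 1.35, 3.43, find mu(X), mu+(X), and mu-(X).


Step 1: Compute signed measure on each set:
  Set 1: -7.74 * 2.46 = -19.0404
  Set 2: 7.47 * 2.89 = 21.5883
  Set 3: 5.22 * 2.6 = 13.572
  Set 4: -0.6 * 1.35 = -0.81
  Set 5: 7.23 * 3.43 = 24.7989
Step 2: Total signed measure = (-19.0404) + (21.5883) + (13.572) + (-0.81) + (24.7989)
     = 40.1088
Step 3: Positive part mu+(X) = sum of positive contributions = 59.9592
Step 4: Negative part mu-(X) = |sum of negative contributions| = 19.8504


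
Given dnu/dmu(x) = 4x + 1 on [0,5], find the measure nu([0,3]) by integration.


nu(A) = integral_A (dnu/dmu) dmu = integral_0^3 (4x + 1) dx
Step 1: Antiderivative F(x) = (4/2)x^2 + 1x
Step 2: F(3) = (4/2)*3^2 + 1*3 = 18 + 3 = 21
Step 3: F(0) = (4/2)*0^2 + 1*0 = 0.0 + 0 = 0.0
Step 4: nu([0,3]) = F(3) - F(0) = 21 - 0.0 = 21


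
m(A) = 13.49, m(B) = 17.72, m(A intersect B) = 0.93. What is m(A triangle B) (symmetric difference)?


m(A Delta B) = m(A) + m(B) - 2*m(A n B)
= 13.49 + 17.72 - 2*0.93
= 13.49 + 17.72 - 1.86
= 29.35


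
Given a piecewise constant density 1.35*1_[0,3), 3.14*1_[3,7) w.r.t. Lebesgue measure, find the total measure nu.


Integrate each piece of the Radon-Nikodym derivative:
Step 1: integral_0^3 1.35 dx = 1.35*(3-0) = 1.35*3 = 4.05
Step 2: integral_3^7 3.14 dx = 3.14*(7-3) = 3.14*4 = 12.56
Total: 4.05 + 12.56 = 16.61


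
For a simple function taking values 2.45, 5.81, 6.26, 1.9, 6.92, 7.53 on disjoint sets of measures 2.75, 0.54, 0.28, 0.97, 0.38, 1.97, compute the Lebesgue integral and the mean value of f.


Step 1: Integral = sum(value_i * measure_i)
= 2.45*2.75 + 5.81*0.54 + 6.26*0.28 + 1.9*0.97 + 6.92*0.38 + 7.53*1.97
= 6.7375 + 3.1374 + 1.7528 + 1.843 + 2.6296 + 14.8341
= 30.9344
Step 2: Total measure of domain = 2.75 + 0.54 + 0.28 + 0.97 + 0.38 + 1.97 = 6.89
Step 3: Average value = 30.9344 / 6.89 = 4.489753


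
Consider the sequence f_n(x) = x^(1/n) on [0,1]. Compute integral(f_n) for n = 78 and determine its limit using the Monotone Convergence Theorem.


At n = 78: f_78(x) = x^(1/78).
Step 1: integral(x^(1/78), 0, 1) = [x^(1/78+1) / (1/78+1)] from 0 to 1
     = 1 / (1/78 + 1) = 1 / ((78+1)/78) = 78/(78+1)
     = 78/79 = 0.987342
Step 2: As n -> infinity, f_n(x) = x^(1/n) -> 1 for x in (0,1], and f_n is increasing in n.
By MCT, lim_n integral(f_n) = integral(lim_n f_n) = integral(1, 0, 1) = 1.
Step 3: Verify convergence: 78/79 = 0.987342 -> 1


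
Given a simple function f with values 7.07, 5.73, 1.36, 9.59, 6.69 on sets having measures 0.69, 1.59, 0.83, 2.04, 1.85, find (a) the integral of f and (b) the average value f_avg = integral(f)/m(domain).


Step 1: Integral = sum(value_i * measure_i)
= 7.07*0.69 + 5.73*1.59 + 1.36*0.83 + 9.59*2.04 + 6.69*1.85
= 4.8783 + 9.1107 + 1.1288 + 19.5636 + 12.3765
= 47.0579
Step 2: Total measure of domain = 0.69 + 1.59 + 0.83 + 2.04 + 1.85 = 7
Step 3: Average value = 47.0579 / 7 = 6.722557


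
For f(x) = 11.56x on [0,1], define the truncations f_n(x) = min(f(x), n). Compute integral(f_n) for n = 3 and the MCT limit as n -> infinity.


f(x) = 11.56x on [0,1]; f_n(x) = min(11.56x, n). At n = 3:
Step 1: f(x) reaches 3 at x = 3/11.56 = 0.259516
Step 2: integral(f_3) = integral(11.56x, 0, 0.259516) + integral(3, 0.259516, 1)
       = 11.56*0.259516^2/2 + 3*(1 - 0.259516)
       = 0.389273 + 2.221453
       = 2.610727
Step 3: As n -> infinity, f_n increases to f, so by MCT integral(f_n) -> integral(f) = 11.56/2 = 5.78.
Convergence: integral(f_3) = 2.610727 -> 5.78 as n -> infinity


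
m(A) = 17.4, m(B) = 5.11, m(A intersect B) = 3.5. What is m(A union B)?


By inclusion-exclusion: m(A u B) = m(A) + m(B) - m(A n B)
= 17.4 + 5.11 - 3.5
= 19.01


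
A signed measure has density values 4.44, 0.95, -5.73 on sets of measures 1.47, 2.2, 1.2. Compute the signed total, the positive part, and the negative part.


Step 1: Compute signed measure on each set:
  Set 1: 4.44 * 1.47 = 6.5268
  Set 2: 0.95 * 2.2 = 2.09
  Set 3: -5.73 * 1.2 = -6.876
Step 2: Total signed measure = (6.5268) + (2.09) + (-6.876)
     = 1.7408
Step 3: Positive part mu+(X) = sum of positive contributions = 8.6168
Step 4: Negative part mu-(X) = |sum of negative contributions| = 6.876


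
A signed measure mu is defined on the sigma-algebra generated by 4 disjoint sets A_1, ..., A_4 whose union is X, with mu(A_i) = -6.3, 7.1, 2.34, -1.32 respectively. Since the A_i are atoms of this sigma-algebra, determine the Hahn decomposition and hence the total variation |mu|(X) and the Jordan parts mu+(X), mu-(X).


Step 1: Every measurable set is a union of atoms (the cells / points), so a Hahn decomposition is
  obtained by grouping atoms by sign: P = union of atoms with mu > 0, N = union of the remaining atoms.
  Atoms in P (indices): 2, 3;  atoms in N (indices): 1, 4
  Positive values: 7.1, 2.34
  Negative values: -6.3, -1.32
Step 2: mu+(X) = mu(P) = sum of positive atom values = 9.44
Step 3: mu-(X) = -mu(N) = sum of |negative atom values| = 7.62
Step 4: |mu|(X) = mu+(X) + mu-(X) = 9.44 + 7.62 = 17.06


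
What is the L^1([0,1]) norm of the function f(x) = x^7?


Step 1: ||f||_1 = (integral_0^1 |x^7|^1 dx)^(1/1)
     = (integral_0^1 x^7 dx)^(1/1)
Step 2: integral_0^1 x^7 dx = [x^8/(8)] from 0 to 1 = 1^8/8
     = 1/8 = 0.125
Step 3: ||f||_1 = (0.125)^(1/1) = 0.125


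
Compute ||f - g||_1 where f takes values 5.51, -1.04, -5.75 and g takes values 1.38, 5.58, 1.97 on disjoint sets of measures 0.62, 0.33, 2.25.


Step 1: Compute differences f_i - g_i:
  5.51 - 1.38 = 4.13
  -1.04 - 5.58 = -6.62
  -5.75 - 1.97 = -7.72
Step 2: Compute |diff|^1 * measure for each set:
  |4.13|^1 * 0.62 = 4.13 * 0.62 = 2.5606
  |-6.62|^1 * 0.33 = 6.62 * 0.33 = 2.1846
  |-7.72|^1 * 2.25 = 7.72 * 2.25 = 17.37
Step 3: Sum = 22.1152
Step 4: ||f-g||_1 = (22.1152)^(1/1) = 22.1152


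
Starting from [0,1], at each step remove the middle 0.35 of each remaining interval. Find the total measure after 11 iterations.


Step 1: At each step, fraction remaining = 1 - 0.35 = 0.65
Step 2: After 11 steps, measure = (0.65)^11
Result = 0.008751


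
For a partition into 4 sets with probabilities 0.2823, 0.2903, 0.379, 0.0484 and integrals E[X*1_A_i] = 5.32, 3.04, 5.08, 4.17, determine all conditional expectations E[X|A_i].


For each cell A_i: E[X|A_i] = E[X*1_A_i] / P(A_i)
Step 1: E[X|A_1] = 5.32 / 0.2823 = 18.8452
Step 2: E[X|A_2] = 3.04 / 0.2903 = 10.471926
Step 3: E[X|A_3] = 5.08 / 0.379 = 13.403694
Step 4: E[X|A_4] = 4.17 / 0.0484 = 86.157025
Verification: E[X] = sum E[X*1_A_i] = 5.32 + 3.04 + 5.08 + 4.17 = 17.61


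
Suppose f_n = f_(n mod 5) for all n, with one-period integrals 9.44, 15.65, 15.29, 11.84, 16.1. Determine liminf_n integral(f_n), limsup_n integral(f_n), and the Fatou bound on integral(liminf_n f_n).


The sequence (integral(f_n)) is periodic with period 5, repeating the values 9.44, 15.65, 15.29, 11.84, 16.1 indefinitely.
Step 1: For a periodic sequence, every tail (a_m, a_(m+1), ...) contains all 5 period values infinitely often.
Step 2: Hence inf of every tail = min of the period values = min(9.44, 15.65, 15.29, 11.84, 16.1) = 9.44.
        liminf_n integral(f_n) = sup over m of (inf of tail from m) = 9.44.
Step 3: Similarly sup of every tail = max of the period values = 16.1.
        limsup_n integral(f_n) = 16.1.
Step 4: Fatou's lemma: integral(liminf_n f_n) <= liminf_n integral(f_n) = 9.44.
        So the integral of the pointwise liminf is at most 9.44.


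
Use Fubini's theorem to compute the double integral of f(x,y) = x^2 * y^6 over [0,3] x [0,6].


By Fubini's theorem, the double integral factors as a product of single integrals:
Step 1: integral_0^3 x^2 dx = [x^3/3] from 0 to 3
     = 3^3/3 = 9
Step 2: integral_0^6 y^6 dy = [y^7/7] from 0 to 6
     = 6^7/7 = 39990.857143
Step 3: Double integral = 9 * 39990.857143 = 359917.714286


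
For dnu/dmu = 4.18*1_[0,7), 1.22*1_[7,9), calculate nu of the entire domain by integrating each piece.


Integrate each piece of the Radon-Nikodym derivative:
Step 1: integral_0^7 4.18 dx = 4.18*(7-0) = 4.18*7 = 29.26
Step 2: integral_7^9 1.22 dx = 1.22*(9-7) = 1.22*2 = 2.44
Total: 29.26 + 2.44 = 31.7


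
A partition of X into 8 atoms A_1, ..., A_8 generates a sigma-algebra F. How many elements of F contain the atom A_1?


Each element of F is a union of some subset S of the 8 atoms.
The element contains A_1 iff A_1 is in S.
So we count subsets S of {A_1,...,A_8} with A_1 in S: choose freely among the other 7 atoms.
Count = 2^(8-1) = 2^7 = 128.


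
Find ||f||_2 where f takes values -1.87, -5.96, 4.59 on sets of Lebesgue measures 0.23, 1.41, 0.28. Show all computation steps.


Step 1: Compute |f_i|^2 for each value:
  |-1.87|^2 = 3.4969
  |-5.96|^2 = 35.5216
  |4.59|^2 = 21.0681
Step 2: Multiply by measures and sum:
  3.4969 * 0.23 = 0.804287
  35.5216 * 1.41 = 50.085456
  21.0681 * 0.28 = 5.899068
Sum = 0.804287 + 50.085456 + 5.899068 = 56.788811
Step 3: Take the p-th root:
||f||_2 = (56.788811)^(1/2) = 7.535835


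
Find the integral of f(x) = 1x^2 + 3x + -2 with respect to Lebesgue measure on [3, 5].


The Lebesgue integral of a Riemann-integrable function agrees with the Riemann integral.
Antiderivative F(x) = (1/3)x^3 + (3/2)x^2 + -2x
F(5) = (1/3)*5^3 + (3/2)*5^2 + -2*5
     = (1/3)*125 + (3/2)*25 + -2*5
     = 41.666667 + 37.5 + -10
     = 69.166667
F(3) = 16.5
Integral = F(5) - F(3) = 69.166667 - 16.5 = 52.666667


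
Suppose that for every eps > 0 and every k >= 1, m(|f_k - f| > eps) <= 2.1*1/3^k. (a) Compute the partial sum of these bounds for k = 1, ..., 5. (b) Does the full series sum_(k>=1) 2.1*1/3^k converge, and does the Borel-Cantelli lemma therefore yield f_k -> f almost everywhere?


Step 1: List the terms 2.1*1/3^k for k = 1 to 5:
  k=1: 0.7
  k=2: 0.233333
  k=3: 0.077778
  k=4: 0.025926
  k=5: 0.008642
Step 2: Partial sum = 0.7 + 0.233333 + 0.077778 + 0.025926 + 0.008642
     = 1.045679
Step 3: The full series sum_(k>=1) 2.1*1/3^k converges (geometric series with ratio 1/3 < 1; a constant multiple of a convergent series converges).
Step 4: Fix eps > 0. Since sum_k m(|f_k - f| > eps) < infinity, the Borel-Cantelli lemma gives
        m(limsup_k {|f_k - f| > eps}) = 0, i.e. for a.e. x, |f_k(x) - f(x)| <= eps for all large k.
        Applying this with eps = 1/j for j = 1, 2, ... and intersecting the countably many full-measure sets,
        for a.e. x we get limsup_k |f_k(x) - f(x)| <= 1/j for every j, hence f_k -> f almost everywhere.
Conclusion: series converges; Borel-Cantelli yields f_k -> f a.e.


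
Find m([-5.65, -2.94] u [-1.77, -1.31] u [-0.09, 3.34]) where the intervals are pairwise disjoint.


For pairwise disjoint intervals, m(union) = sum of lengths.
= (-2.94 - -5.65) + (-1.31 - -1.77) + (3.34 - -0.09)
= 2.71 + 0.46 + 3.43
= 6.6


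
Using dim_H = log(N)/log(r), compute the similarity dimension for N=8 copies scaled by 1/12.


For a self-similar set with N copies scaled by 1/r:
dim_H = log(N)/log(r) = log(8)/log(12)
= 2.079442/2.484907
= 0.836829


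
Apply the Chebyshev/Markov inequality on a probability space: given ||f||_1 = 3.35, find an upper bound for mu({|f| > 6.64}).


Chebyshev/Markov inequality: mu(|f| > eps) <= (||f||_p / eps)^p
Step 1: ||f||_1 / eps = 3.35 / 6.64 = 0.504518
Step 2: Raise to power p = 1:
  (0.504518)^1 = 0.504518
Step 3: Therefore mu(|f| > 6.64) <= 0.504518


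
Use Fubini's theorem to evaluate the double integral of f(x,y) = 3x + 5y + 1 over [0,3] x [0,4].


By Fubini, integrate in x first, then y.
Step 1: Fix y, integrate over x in [0,3]:
  integral(3x + 5y + 1, x=0..3)
  = 3*(3^2 - 0^2)/2 + (5y + 1)*(3 - 0)
  = 13.5 + (5y + 1)*3
  = 13.5 + 15y + 3
  = 16.5 + 15y
Step 2: Integrate over y in [0,4]:
  integral(16.5 + 15y, y=0..4)
  = 16.5*4 + 15*(4^2 - 0^2)/2
  = 66 + 120
  = 186


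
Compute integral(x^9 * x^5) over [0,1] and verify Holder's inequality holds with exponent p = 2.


Step 1: Exact integral of f*g = integral(x^14, 0, 1) = 1/15
     = 0.066667
Step 2: Holder bound with p=2, q=2:
  ||f||_p = (integral x^18 dx)^(1/2) = (1/19)^(1/2) = 0.229416
  ||g||_q = (integral x^10 dx)^(1/2) = (1/11)^(1/2) = 0.301511
Step 3: Holder bound = ||f||_p * ||g||_q = 0.229416 * 0.301511 = 0.069171
Verification: 0.066667 <= 0.069171 (Holder holds)
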